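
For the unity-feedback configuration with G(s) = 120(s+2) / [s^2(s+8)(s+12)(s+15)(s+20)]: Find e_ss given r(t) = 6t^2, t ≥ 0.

1440

The open loop has two poles at the origin → type 2 system.
K_a = lim_{s→0} s^2·G(s) = 120·2 / (8·12·15·20) = 1/120.
r(t) = 6t^2 gives R(s) = 12/s^3.
e_ss = 12/K_a = 12/(1/120) = 1440.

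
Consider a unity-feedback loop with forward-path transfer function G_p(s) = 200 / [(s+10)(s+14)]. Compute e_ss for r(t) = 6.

G_p(s) has no factors of s in the denominator, so the system is type 0.
K_p = lim_{s→0} G_p(s) = 200 / (10·14) = 10/7.
e_ss = 6/(1 + K_p) = 6/(17/7) = 42/17.

42/17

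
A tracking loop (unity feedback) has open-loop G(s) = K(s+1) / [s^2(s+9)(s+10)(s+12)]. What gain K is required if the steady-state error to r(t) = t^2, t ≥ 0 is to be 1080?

G(s) has two factors of s in the denominator, so the system is type 2.
K_a = lim_{s→0} s^2·G(s) = K·1 / (9·10·12) = (1/1080)·K.
e_ss = 2/K_a = 1080 ⇒ K_a = 1/540 ⇒ K = (1/540)/(1/1080) = 2.

2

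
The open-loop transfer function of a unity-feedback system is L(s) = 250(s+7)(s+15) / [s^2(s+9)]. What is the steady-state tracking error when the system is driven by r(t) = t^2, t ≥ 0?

Two free integrators in L(s): this is a type 2 system.
K_a = lim_{s→0} s^2·L(s) = 250·7·15 / (9) = 8750/3.
r(t) = t^2 gives R(s) = 2/s^3.
e_ss = 2/K_a = 2/(8750/3) = 3/4375.

3/4375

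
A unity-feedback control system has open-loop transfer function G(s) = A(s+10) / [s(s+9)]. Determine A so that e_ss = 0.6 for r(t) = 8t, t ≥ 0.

12

G(s) has one factor of s in the denominator, so the system is type 1.
K_v = lim_{s→0} s·G(s) = A·10 / (9) = (10/9)·A.
e_ss = 8/K_v = 0.6 ⇒ K_v = 40/3 ⇒ A = (40/3)/(10/9) = 12.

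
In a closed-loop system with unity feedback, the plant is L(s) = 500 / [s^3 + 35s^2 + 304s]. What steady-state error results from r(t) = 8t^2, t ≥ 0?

Factoring s from the denominator leaves a polynomial with constant term 304, so the system is type 1.
K_a = lim_{s→0} s^2·L(s) = 0; the steady-state error to this parabolic input grows without bound.

infinity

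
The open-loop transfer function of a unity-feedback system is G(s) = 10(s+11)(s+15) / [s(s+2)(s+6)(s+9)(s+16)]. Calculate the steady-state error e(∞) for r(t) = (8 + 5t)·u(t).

288/55

G(s) has one factor of s in the denominator, so the system is type 1. Taking each input component in turn:
  • 8: tracked with zero error.
  • 5t: e_ss = 5/K_v with K_v=275/288 → 288/55.
Total e_ss = 288/55.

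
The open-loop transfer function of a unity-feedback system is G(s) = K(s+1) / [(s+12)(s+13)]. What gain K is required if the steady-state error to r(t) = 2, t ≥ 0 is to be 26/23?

No free integrators in G(s): this is a type 0 system.
K_p = lim_{s→0} G(s) = K·1 / (12·13) = (1/156)·K.
e_ss = 2/(1 + K_p) = 26/23 ⇒ 1 + (1/156)·K = 23/13 ⇒ K = 120.

120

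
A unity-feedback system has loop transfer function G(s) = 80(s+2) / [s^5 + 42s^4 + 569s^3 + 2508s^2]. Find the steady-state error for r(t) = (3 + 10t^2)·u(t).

313.5

The denominator has no term below 2508s^2 — 2 poles at s=0, type 2. By superposition:
  • 3: tracked with zero error.
  • 10t^2: e_ss = 20/K_a with K_a=40/627 → 313.5.
Total e_ss = 313.5.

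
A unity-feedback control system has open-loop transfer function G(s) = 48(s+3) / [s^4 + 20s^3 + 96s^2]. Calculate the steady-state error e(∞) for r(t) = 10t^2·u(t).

40/3

Factoring s^2 from the denominator leaves a polynomial with constant term 96, so the system is type 2.
K_a = lim_{s→0} s^2·G(s) = 48·3 / 96 = 1.5.
r(t) = 10t^2 gives R(s) = 20/s^3.
e_ss = 20/K_a = 20/1.5 = 40/3.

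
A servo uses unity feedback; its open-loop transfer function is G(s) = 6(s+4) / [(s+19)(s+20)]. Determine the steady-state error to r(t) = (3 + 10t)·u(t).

No free integrators in G(s): this is a type 0 system. By superposition:
  • 3: e_ss = 3/(1+K_p) with K_p=6/95 → 285/101.
  • 10t: a type-0 system cannot track it, e_ss → ∞.
The unbounded component dominates.

infinity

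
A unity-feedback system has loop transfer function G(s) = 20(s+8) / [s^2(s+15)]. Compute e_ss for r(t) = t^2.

0.1875

Two free integrators in G(s): this is a type 2 system.
K_a = lim_{s→0} s^2·G(s) = 20·8 / (15) = 32/3.
r(t) = t^2 gives R(s) = 2/s^3.
e_ss = 2/K_a = 2/(32/3) = 0.1875.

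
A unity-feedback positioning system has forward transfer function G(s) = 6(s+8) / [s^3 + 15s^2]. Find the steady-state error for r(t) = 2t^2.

The denominator has no term below 15s^2 — 2 poles at s=0, type 2.
K_a = lim_{s→0} s^2·G(s) = 6·8 / 15 = 3.2.
r(t) = 2t^2 gives R(s) = 4/s^3.
e_ss = 4/K_a = 4/3.2 = 1.25.

1.25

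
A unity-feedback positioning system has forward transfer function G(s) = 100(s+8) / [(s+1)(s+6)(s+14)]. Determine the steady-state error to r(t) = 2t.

infinity

System type = 0 (no poles at s=0).
K_v = lim_{s→0} s·G(s) = 0; the steady-state error to this ramp input grows without bound.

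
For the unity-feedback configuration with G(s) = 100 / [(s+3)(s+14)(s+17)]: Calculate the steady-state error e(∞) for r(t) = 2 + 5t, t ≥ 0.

The open loop has no poles at the origin → type 0 system. By superposition:
  • 2: e_ss = 2/(1+K_p) with K_p=50/357 → 714/407.
  • 5t: a type-0 system cannot track it, e_ss → ∞.
The unbounded component dominates.

infinity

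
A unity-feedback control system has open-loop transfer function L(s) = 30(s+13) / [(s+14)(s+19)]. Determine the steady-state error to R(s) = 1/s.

133/328

No free integrators in L(s): this is a type 0 system.
K_p = lim_{s→0} L(s) = 30·13 / (14·19) = 195/133.
e_ss = 1/(1 + K_p) = 1/(328/133) = 133/328.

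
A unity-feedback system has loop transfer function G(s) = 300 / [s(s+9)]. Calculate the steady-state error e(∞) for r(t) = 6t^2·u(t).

The open loop has one pole at the origin → type 1 system.
For a type-1 system K_a = 0, so e_ss to a parabolic input is unbounded.

infinity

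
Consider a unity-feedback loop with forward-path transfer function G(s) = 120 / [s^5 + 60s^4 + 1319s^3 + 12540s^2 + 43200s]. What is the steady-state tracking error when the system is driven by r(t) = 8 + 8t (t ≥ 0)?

2880

Lowest-order denominator term is 43200s, so the open loop has 1 pole at the origin → type 1 system. Taking each input component in turn:
  • 8: tracked with zero error.
  • 8t: e_ss = 8/K_v with K_v=1/360 → 2880.
Total e_ss = 2880.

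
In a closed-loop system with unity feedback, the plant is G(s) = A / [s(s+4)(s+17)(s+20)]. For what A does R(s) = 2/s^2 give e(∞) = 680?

4

One free integrator in G(s): this is a type 1 system.
K_v = lim_{s→0} s·G(s) = A / (4·17·20) = (1/1360)·A.
e_ss = 2/K_v = 680 ⇒ K_v = 1/340 ⇒ A = (1/340)/(1/1360) = 4.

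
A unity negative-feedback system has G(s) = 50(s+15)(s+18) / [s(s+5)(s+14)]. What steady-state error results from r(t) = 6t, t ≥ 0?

7/225

System type = 1 (one pole at s=0).
K_v = lim_{s→0} s·G(s) = 50·15·18 / (5·14) = 1350/7.
e_ss = 6/K_v = 6/(1350/7) = 7/225.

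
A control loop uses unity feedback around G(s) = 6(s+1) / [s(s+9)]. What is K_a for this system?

System type = 1 (one pole at s=0).
K_a = lim_{s→0} s^2·G(s) = 0 (the extra factor of s kills the finite limit).

0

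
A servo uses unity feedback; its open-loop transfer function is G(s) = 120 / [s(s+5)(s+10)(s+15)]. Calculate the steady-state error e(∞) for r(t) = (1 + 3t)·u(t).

G(s) has one factor of s in the denominator, so the system is type 1. Taking each input component in turn:
  • 1: tracked with zero error.
  • 3t: e_ss = 3/K_v with K_v=0.16 → 18.75.
Total e_ss = 18.75.

18.75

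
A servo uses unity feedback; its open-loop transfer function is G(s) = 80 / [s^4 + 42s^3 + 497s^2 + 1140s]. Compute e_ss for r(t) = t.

Lowest-order denominator term is 1140s, so the open loop has 1 pole at the origin → type 1 system.
K_v = lim_{s→0} s·G(s) = 80 / 1140 = 4/57.
e_ss = 1/K_v = 1/(4/57) = 14.25.

14.25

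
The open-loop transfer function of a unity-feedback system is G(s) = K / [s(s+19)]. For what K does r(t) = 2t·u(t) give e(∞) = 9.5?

4

G(s) has one factor of s in the denominator, so the system is type 1.
K_v = lim_{s→0} s·G(s) = K / (19) = (1/19)·K.
e_ss = 2/K_v = 9.5 ⇒ K_v = 4/19 ⇒ K = (4/19)/(1/19) = 4.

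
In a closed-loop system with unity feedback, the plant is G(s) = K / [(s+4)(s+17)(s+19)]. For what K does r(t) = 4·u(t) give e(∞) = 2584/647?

No free integrators in G(s): this is a type 0 system.
K_p = lim_{s→0} G(s) = K / (4·17·19) = (1/1292)·K.
e_ss = 4/(1 + K_p) = 2584/647 ⇒ 1 + (1/1292)·K = 647/646 ⇒ K = 2.

2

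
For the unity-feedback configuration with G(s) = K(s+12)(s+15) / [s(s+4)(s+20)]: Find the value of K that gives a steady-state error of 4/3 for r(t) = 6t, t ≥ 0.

2

One free integrator in G(s): this is a type 1 system.
K_v = lim_{s→0} s·G(s) = K·12·15 / (4·20) = 2.25·K.
e_ss = 6/K_v = 4/3 ⇒ K_v = 4.5 ⇒ K = 4.5/2.25 = 2.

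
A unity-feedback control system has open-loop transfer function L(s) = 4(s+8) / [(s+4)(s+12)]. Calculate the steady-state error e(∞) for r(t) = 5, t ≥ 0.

No free integrators in L(s): this is a type 0 system.
K_p = lim_{s→0} L(s) = 4·8 / (4·12) = 2/3.
e_ss = 5/(1 + K_p) = 5/(5/3) = 3.

3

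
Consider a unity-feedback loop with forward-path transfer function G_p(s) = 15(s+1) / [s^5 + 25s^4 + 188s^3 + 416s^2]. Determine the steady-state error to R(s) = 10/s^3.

832/3

The denominator has no term below 416s^2 — 2 poles at s=0, type 2.
K_a = lim_{s→0} s^2·G_p(s) = 15·1 / 416 = 15/416.
r(t) = 5t^2 gives R(s) = 10/s^3.
e_ss = 10/K_a = 10/(15/416) = 832/3.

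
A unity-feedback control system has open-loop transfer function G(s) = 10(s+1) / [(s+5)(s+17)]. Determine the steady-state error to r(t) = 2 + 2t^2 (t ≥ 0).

infinity

System type = 0 (no poles at s=0). By superposition:
  • 2: e_ss = 2/(1+K_p) with K_p=2/17 → 34/19.
  • 2t^2: a type-0 system cannot track it, e_ss → ∞.
The unbounded component dominates.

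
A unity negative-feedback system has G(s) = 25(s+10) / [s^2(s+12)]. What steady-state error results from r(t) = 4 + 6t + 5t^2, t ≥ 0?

0.48

G(s) has two factors of s in the denominator, so the system is type 2. Taking each input component in turn:
  • 4: tracked with zero error.
  • 6t: tracked with zero error.
  • 5t^2: e_ss = 10/K_a with K_a=125/6 → 0.48.
Total e_ss = 0.48.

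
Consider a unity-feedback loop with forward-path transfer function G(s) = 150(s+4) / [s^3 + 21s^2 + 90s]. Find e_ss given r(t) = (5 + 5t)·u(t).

0.75

Factoring s from the denominator leaves a polynomial with constant term 90, so the system is type 1. Treating each term separately:
  • 5: tracked with zero error.
  • 5t: e_ss = 5/K_v with K_v=20/3 → 0.75.
Total e_ss = 0.75.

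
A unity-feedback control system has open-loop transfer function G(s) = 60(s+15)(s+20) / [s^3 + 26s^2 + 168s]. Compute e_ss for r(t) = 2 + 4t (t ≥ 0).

Factoring s from the denominator leaves a polynomial with constant term 168, so the system is type 1. Treating each term separately:
  • 2: tracked with zero error.
  • 4t: e_ss = 4/K_v with K_v=750/7 → 14/375.
Total e_ss = 14/375.

14/375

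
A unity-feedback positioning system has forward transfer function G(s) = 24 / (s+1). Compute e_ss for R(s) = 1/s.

0.04

G(s) has no factors of s in the denominator, so the system is type 0.
K_p = lim_{s→0} G(s) = 24 / (1) = 24.
e_ss = 1/(1 + K_p) = 1/25 = 0.04.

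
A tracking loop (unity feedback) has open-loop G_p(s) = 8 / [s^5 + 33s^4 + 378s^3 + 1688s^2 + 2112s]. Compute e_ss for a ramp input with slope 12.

Lowest-order denominator term is 2112s, so the open loop has 1 pole at the origin → type 1 system.
K_v = lim_{s→0} s·G_p(s) = 8 / 2112 = 1/264.
e_ss = 12/K_v = 12/(1/264) = 3168.

3168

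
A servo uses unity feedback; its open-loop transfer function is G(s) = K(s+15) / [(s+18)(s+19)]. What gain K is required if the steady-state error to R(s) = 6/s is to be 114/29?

System type = 0 (no poles at s=0).
K_p = lim_{s→0} G(s) = K·15 / (18·19) = (5/114)·K.
e_ss = 6/(1 + K_p) = 114/29 ⇒ 1 + (5/114)·K = 29/19 ⇒ K = 12.

12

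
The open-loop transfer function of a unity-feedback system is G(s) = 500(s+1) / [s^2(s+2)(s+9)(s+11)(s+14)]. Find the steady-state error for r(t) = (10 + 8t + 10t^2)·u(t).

System type = 2 (two poles at s=0). Treating each term separately:
  • 10: tracked with zero error.
  • 8t: tracked with zero error.
  • 10t^2: e_ss = 20/K_a with K_a=125/693 → 110.88.
Total e_ss = 110.88.

110.88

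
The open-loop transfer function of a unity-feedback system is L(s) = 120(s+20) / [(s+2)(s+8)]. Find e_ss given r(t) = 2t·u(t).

infinity

L(s) has no factors of s in the denominator, so the system is type 0.
K_v = lim_{s→0} s·L(s) = 0; the steady-state error to this ramp input grows without bound.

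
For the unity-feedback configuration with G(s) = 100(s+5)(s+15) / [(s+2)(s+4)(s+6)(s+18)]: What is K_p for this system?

625/72

System type = 0 (no poles at s=0).
K_p = lim_{s→0} G(s) = 100·5·15 / (2·4·6·18) = 625/72.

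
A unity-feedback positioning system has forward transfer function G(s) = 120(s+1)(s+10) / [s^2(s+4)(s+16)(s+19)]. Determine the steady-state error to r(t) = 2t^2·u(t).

304/75

G(s) has two factors of s in the denominator, so the system is type 2.
K_a = lim_{s→0} s^2·G(s) = 120·1·10 / (4·16·19) = 75/76.
r(t) = 2t^2 gives R(s) = 4/s^3.
e_ss = 4/K_a = 4/(75/76) = 304/75.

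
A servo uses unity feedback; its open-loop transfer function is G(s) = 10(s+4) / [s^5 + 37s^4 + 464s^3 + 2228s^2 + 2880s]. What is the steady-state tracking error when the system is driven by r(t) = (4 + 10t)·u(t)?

Lowest-order denominator term is 2880s, so the open loop has 1 pole at the origin → type 1 system. Treating each term separately:
  • 4: tracked with zero error.
  • 10t: e_ss = 10/K_v with K_v=1/72 → 720.
Total e_ss = 720.

720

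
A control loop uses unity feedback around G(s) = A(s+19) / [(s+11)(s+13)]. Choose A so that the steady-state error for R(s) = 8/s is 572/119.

5

The open loop has no poles at the origin → type 0 system.
K_p = lim_{s→0} G(s) = A·19 / (11·13) = (19/143)·A.
e_ss = 8/(1 + K_p) = 572/119 ⇒ 1 + (19/143)·A = 238/143 ⇒ A = 5.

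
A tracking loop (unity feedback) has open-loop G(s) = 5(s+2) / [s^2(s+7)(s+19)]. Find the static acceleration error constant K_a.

G(s) has two factors of s in the denominator, so the system is type 2.
K_a = lim_{s→0} s^2·G(s) = 5·2 / (7·19) = 10/133.

10/133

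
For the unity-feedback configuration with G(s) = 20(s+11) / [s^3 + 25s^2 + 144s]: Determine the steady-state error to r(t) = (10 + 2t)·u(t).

Lowest-order denominator term is 144s, so the open loop has 1 pole at the origin → type 1 system. By superposition:
  • 10: tracked with zero error.
  • 2t: e_ss = 2/K_v with K_v=55/36 → 72/55.
Total e_ss = 72/55.

72/55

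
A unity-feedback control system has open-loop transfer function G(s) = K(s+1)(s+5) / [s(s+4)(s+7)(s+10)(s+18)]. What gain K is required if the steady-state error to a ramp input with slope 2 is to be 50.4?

One free integrator in G(s): this is a type 1 system.
K_v = lim_{s→0} s·G(s) = K·1·5 / (4·7·10·18) = (1/1008)·K.
e_ss = 2/K_v = 50.4 ⇒ K_v = 5/126 ⇒ K = (5/126)/(1/1008) = 40.

40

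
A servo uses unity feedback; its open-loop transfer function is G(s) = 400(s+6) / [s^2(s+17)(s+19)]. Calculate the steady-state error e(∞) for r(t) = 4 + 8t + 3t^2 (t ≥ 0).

The open loop has two poles at the origin → type 2 system. Treating each term separately:
  • 4: tracked with zero error.
  • 8t: tracked with zero error.
  • 3t^2: e_ss = 6/K_a with K_a=2400/323 → 0.8075.
Total e_ss = 0.8075.

0.8075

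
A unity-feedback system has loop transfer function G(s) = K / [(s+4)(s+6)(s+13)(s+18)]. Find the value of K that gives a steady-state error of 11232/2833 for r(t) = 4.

50

No free integrators in G(s): this is a type 0 system.
K_p = lim_{s→0} G(s) = K / (4·6·13·18) = (1/5616)·K.
e_ss = 4/(1 + K_p) = 11232/2833 ⇒ 1 + (1/5616)·K = 2833/2808 ⇒ K = 50.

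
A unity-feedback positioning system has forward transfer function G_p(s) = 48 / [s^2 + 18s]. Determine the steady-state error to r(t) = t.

0.375

Factoring s from the denominator leaves a polynomial with constant term 18, so the system is type 1.
K_v = lim_{s→0} s·G_p(s) = 48 / 18 = 8/3.
e_ss = 1/K_v = 1/(8/3) = 0.375.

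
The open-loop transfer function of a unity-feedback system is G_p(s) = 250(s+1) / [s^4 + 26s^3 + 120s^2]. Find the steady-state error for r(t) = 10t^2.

9.6

Factoring s^2 from the denominator leaves a polynomial with constant term 120, so the system is type 2.
K_a = lim_{s→0} s^2·G_p(s) = 250·1 / 120 = 25/12.
r(t) = 10t^2 gives R(s) = 20/s^3.
e_ss = 20/K_a = 20/(25/12) = 9.6.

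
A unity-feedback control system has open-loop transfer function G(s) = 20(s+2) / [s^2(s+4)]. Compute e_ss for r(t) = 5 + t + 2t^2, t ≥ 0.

0.4

G(s) has two factors of s in the denominator, so the system is type 2. Treating each term separately:
  • 5: tracked with zero error.
  • t: tracked with zero error.
  • 2t^2: e_ss = 4/K_a with K_a=10 → 0.4.
Total e_ss = 0.4.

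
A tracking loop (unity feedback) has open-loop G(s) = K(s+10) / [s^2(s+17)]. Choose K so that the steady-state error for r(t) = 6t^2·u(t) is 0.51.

The open loop has two poles at the origin → type 2 system.
K_a = lim_{s→0} s^2·G(s) = K·10 / (17) = (10/17)·K.
e_ss = 12/K_a = 0.51 ⇒ K_a = 400/17 ⇒ K = (400/17)/(10/17) = 40.

40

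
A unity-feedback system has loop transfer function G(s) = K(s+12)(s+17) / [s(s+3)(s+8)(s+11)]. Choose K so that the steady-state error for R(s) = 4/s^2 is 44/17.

2

G(s) has one factor of s in the denominator, so the system is type 1.
K_v = lim_{s→0} s·G(s) = K·12·17 / (3·8·11) = (17/22)·K.
e_ss = 4/K_v = 44/17 ⇒ K_v = 17/11 ⇒ K = (17/11)/(17/22) = 2.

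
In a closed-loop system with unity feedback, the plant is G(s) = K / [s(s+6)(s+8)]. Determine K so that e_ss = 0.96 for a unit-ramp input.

G(s) has one factor of s in the denominator, so the system is type 1.
K_v = lim_{s→0} s·G(s) = K / (6·8) = (1/48)·K.
e_ss = 1/K_v = 0.96 ⇒ K_v = 25/24 ⇒ K = (25/24)/(1/48) = 50.

50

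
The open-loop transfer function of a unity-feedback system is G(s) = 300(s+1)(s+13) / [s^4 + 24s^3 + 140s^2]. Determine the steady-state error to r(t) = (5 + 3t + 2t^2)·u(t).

28/195

The denominator has no term below 140s^2 — 2 poles at s=0, type 2. Taking each input component in turn:
  • 5: tracked with zero error.
  • 3t: tracked with zero error.
  • 2t^2: e_ss = 4/K_a with K_a=195/7 → 28/195.
Total e_ss = 28/195.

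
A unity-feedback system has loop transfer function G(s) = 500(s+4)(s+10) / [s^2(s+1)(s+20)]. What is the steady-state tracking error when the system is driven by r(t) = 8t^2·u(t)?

0.016

System type = 2 (two poles at s=0).
K_a = lim_{s→0} s^2·G(s) = 500·4·10 / (1·20) = 1000.
r(t) = 8t^2 gives R(s) = 16/s^3.
e_ss = 16/K_a = 16/1000 = 0.016.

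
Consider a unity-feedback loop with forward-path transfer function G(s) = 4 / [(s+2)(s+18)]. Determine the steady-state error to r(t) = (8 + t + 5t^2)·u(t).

System type = 0 (no poles at s=0). Taking each input component in turn:
  • 8: e_ss = 8/(1+K_p) with K_p=1/9 → 7.2.
  • t: a type-0 system cannot track it, e_ss → ∞.
  • 5t^2: a type-0 system cannot track it, e_ss → ∞.
The unbounded component dominates.

infinity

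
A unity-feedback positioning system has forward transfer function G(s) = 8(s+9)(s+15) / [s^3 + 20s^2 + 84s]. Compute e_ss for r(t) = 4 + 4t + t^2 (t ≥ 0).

Factoring s from the denominator leaves a polynomial with constant term 84, so the system is type 1. By superposition:
  • 4: tracked with zero error.
  • 4t: e_ss = 4/K_v with K_v=90/7 → 14/45.
  • t^2: a type-1 system cannot track it, e_ss → ∞.
The unbounded component dominates.

infinity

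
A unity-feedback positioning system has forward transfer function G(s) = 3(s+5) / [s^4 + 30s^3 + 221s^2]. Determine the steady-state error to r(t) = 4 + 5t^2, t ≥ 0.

442/3

The denominator has no term below 221s^2 — 2 poles at s=0, type 2. By superposition:
  • 4: tracked with zero error.
  • 5t^2: e_ss = 10/K_a with K_a=15/221 → 442/3.
Total e_ss = 442/3.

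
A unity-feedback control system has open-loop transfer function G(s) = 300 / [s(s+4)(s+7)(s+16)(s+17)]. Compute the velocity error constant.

75/1904

G(s) has one factor of s in the denominator, so the system is type 1.
K_v = lim_{s→0} s·G(s) = 300 / (4·7·16·17) = 75/1904.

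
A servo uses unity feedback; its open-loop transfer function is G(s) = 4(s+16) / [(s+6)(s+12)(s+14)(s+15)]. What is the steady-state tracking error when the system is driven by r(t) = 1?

No free integrators in G(s): this is a type 0 system.
K_p = lim_{s→0} G(s) = 4·16 / (6·12·14·15) = 4/945.
e_ss = 1/(1 + K_p) = 1/(949/945) = 945/949.

945/949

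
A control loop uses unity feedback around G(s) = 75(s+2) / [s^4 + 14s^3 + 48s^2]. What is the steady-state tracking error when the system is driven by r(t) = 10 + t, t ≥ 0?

Lowest-order denominator term is 48s^2, so the open loop has 2 poles at the origin → type 2 system. Treating each term separately:
  • 10: tracked with zero error.
  • t: tracked with zero error.
Total e_ss = 0.

0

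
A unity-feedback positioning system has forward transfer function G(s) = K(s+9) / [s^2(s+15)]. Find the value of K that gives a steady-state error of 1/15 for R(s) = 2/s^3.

System type = 2 (two poles at s=0).
K_a = lim_{s→0} s^2·G(s) = K·9 / (15) = 0.6·K.
e_ss = 2/K_a = 1/15 ⇒ K_a = 30 ⇒ K = 30/0.6 = 50.

50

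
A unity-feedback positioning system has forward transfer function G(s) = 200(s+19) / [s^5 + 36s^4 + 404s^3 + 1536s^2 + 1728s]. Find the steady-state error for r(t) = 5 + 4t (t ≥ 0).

864/475

Lowest-order denominator term is 1728s, so the open loop has 1 pole at the origin → type 1 system. Treating each term separately:
  • 5: tracked with zero error.
  • 4t: e_ss = 4/K_v with K_v=475/216 → 864/475.
Total e_ss = 864/475.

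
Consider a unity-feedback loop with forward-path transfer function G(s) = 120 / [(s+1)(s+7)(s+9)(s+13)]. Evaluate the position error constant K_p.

40/273

G(s) has no factors of s in the denominator, so the system is type 0.
K_p = lim_{s→0} G(s) = 120 / (1·7·9·13) = 40/273.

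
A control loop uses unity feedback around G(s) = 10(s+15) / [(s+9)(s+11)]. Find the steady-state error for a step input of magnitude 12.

396/83

System type = 0 (no poles at s=0).
K_p = lim_{s→0} G(s) = 10·15 / (9·11) = 50/33.
e_ss = 12/(1 + K_p) = 12/(83/33) = 396/83.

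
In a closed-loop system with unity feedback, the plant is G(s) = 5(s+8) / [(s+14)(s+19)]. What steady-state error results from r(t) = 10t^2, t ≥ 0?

infinity

G(s) has no factors of s in the denominator, so the system is type 0.
K_a = lim_{s→0} s^2·G(s) = 0; the steady-state error to this parabolic input grows without bound.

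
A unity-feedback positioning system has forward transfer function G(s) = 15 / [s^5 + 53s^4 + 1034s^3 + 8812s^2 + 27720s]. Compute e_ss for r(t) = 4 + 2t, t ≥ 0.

The denominator has no term below 27720s — 1 pole at s=0, type 1. Treating each term separately:
  • 4: tracked with zero error.
  • 2t: e_ss = 2/K_v with K_v=1/1848 → 3696.
Total e_ss = 3696.

3696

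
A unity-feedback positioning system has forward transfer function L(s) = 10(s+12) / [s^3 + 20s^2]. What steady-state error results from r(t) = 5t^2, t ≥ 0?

The denominator has no term below 20s^2 — 2 poles at s=0, type 2.
K_a = lim_{s→0} s^2·L(s) = 10·12 / 20 = 6.
r(t) = 5t^2 gives R(s) = 10/s^3.
e_ss = 10/K_a = 10/6 = 5/3.

5/3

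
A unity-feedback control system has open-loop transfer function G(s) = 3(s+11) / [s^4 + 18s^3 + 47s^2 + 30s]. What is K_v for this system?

The denominator has no term below 30s — 1 pole at s=0, type 1.
K_v = lim_{s→0} s·G(s) = 3·11 / 30 = 1.1.

1.1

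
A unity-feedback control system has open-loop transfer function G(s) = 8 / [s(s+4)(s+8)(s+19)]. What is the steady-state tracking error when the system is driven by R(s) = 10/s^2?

760

The open loop has one pole at the origin → type 1 system.
K_v = lim_{s→0} s·G(s) = 8 / (4·8·19) = 1/76.
e_ss = 10/K_v = 10/(1/76) = 760.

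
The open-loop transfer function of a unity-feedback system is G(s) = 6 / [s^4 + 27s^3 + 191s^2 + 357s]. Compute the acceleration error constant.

0

Factoring s from the denominator leaves a polynomial with constant term 357, so the system is type 1.
K_a = lim_{s→0} s^2·G(s) = 0 (the extra factor of s kills the finite limit).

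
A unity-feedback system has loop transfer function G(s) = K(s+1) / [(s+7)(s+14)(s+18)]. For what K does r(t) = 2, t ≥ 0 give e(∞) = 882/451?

40

G(s) has no factors of s in the denominator, so the system is type 0.
K_p = lim_{s→0} G(s) = K·1 / (7·14·18) = (1/1764)·K.
e_ss = 2/(1 + K_p) = 882/451 ⇒ 1 + (1/1764)·K = 451/441 ⇒ K = 40.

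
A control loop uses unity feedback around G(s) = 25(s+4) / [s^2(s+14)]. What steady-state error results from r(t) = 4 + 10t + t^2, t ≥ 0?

System type = 2 (two poles at s=0). Treating each term separately:
  • 4: tracked with zero error.
  • 10t: tracked with zero error.
  • t^2: e_ss = 2/K_a with K_a=50/7 → 0.28.
Total e_ss = 0.28.

0.28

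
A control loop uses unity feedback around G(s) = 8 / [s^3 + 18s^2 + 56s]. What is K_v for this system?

1/7

Lowest-order denominator term is 56s, so the open loop has 1 pole at the origin → type 1 system.
K_v = lim_{s→0} s·G(s) = 8 / 56 = 1/7.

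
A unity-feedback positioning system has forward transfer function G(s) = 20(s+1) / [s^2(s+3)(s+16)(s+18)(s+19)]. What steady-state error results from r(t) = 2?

The open loop has two poles at the origin → type 2 system.
A type-2 system has K_p = ∞, so it tracks a step input with zero steady-state error.

0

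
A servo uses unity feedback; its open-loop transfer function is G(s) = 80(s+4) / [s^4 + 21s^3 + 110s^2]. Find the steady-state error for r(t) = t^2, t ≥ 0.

0.6875

Lowest-order denominator term is 110s^2, so the open loop has 2 poles at the origin → type 2 system.
K_a = lim_{s→0} s^2·G(s) = 80·4 / 110 = 32/11.
r(t) = t^2 gives R(s) = 2/s^3.
e_ss = 2/K_a = 2/(32/11) = 0.6875.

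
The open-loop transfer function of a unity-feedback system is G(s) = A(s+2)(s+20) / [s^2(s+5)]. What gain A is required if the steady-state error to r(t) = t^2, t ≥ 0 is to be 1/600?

The open loop has two poles at the origin → type 2 system.
K_a = lim_{s→0} s^2·G(s) = A·2·20 / (5) = 8·A.
e_ss = 2/K_a = 1/600 ⇒ K_a = 1200 ⇒ A = 1200/8 = 150.

150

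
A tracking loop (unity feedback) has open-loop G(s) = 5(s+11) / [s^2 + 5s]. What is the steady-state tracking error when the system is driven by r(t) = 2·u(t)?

Factoring s from the denominator leaves a polynomial with constant term 5, so the system is type 1.
K_p = ∞ for a type-1 system; e_ss to a step is zero.

0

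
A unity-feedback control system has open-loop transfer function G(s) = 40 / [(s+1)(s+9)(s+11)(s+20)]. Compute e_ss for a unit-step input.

G(s) has no factors of s in the denominator, so the system is type 0.
K_p = lim_{s→0} G(s) = 40 / (1·9·11·20) = 2/99.
e_ss = 1/(1 + K_p) = 1/(101/99) = 99/101.

99/101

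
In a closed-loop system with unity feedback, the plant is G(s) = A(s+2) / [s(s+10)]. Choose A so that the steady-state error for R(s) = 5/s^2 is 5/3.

G(s) has one factor of s in the denominator, so the system is type 1.
K_v = lim_{s→0} s·G(s) = A·2 / (10) = 0.2·A.
e_ss = 5/K_v = 5/3 ⇒ K_v = 3 ⇒ A = 3/0.2 = 15.

15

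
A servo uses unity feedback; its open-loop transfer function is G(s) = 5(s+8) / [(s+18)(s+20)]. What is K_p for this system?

1/9

The open loop has no poles at the origin → type 0 system.
K_p = lim_{s→0} G(s) = 5·8 / (18·20) = 1/9.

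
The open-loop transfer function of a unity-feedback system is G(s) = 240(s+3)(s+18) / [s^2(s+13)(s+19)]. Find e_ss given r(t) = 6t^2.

247/1080

System type = 2 (two poles at s=0).
K_a = lim_{s→0} s^2·G(s) = 240·3·18 / (13·19) = 12960/247.
r(t) = 6t^2 gives R(s) = 12/s^3.
e_ss = 12/K_a = 12/(12960/247) = 247/1080.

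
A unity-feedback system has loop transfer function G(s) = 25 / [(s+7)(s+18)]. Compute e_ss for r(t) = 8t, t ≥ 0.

infinity

The open loop has no poles at the origin → type 0 system.
K_v = lim_{s→0} s·G(s) = 0; the steady-state error to this ramp input grows without bound.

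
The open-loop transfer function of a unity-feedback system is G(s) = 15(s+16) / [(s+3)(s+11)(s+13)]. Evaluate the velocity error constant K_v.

0

System type = 0 (no poles at s=0).
K_v = lim_{s→0} s·G(s) = 0 (the extra factor of s kills the finite limit).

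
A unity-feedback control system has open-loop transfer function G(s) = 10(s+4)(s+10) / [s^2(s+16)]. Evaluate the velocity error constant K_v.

K_v = lim_{s→0} s·G(s); with 2 poles at the origin the limit diverges, so K_v = ∞.

infinity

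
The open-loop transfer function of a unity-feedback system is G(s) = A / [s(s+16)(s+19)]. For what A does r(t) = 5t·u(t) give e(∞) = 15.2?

The open loop has one pole at the origin → type 1 system.
K_v = lim_{s→0} s·G(s) = A / (16·19) = (1/304)·A.
e_ss = 5/K_v = 15.2 ⇒ K_v = 25/76 ⇒ A = (25/76)/(1/304) = 100.

100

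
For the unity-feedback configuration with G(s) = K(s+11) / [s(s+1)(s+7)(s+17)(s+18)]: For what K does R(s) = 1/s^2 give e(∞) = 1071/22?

The open loop has one pole at the origin → type 1 system.
K_v = lim_{s→0} s·G(s) = K·11 / (1·7·17·18) = (11/2142)·K.
e_ss = 1/K_v = 1071/22 ⇒ K_v = 22/1071 ⇒ K = (22/1071)/(11/2142) = 4.

4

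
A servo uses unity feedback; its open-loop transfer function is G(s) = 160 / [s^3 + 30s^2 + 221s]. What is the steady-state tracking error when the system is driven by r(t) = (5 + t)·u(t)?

Factoring s from the denominator leaves a polynomial with constant term 221, so the system is type 1. Taking each input component in turn:
  • 5: tracked with zero error.
  • t: e_ss = 1/K_v with K_v=160/221 → 221/160.
Total e_ss = 221/160.

221/160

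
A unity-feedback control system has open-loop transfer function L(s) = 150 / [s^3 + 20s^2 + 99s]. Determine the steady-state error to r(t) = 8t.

5.28

The denominator has no term below 99s — 1 pole at s=0, type 1.
K_v = lim_{s→0} s·L(s) = 150 / 99 = 50/33.
e_ss = 8/K_v = 8/(50/33) = 5.28.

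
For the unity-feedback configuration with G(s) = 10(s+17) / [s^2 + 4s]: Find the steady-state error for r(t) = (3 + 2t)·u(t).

4/85

Factoring s from the denominator leaves a polynomial with constant term 4, so the system is type 1. Taking each input component in turn:
  • 3: tracked with zero error.
  • 2t: e_ss = 2/K_v with K_v=42.5 → 4/85.
Total e_ss = 4/85.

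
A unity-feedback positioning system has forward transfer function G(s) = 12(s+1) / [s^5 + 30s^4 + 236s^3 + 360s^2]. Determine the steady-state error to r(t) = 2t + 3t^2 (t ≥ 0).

Lowest-order denominator term is 360s^2, so the open loop has 2 poles at the origin → type 2 system. By superposition:
  • 2t: tracked with zero error.
  • 3t^2: e_ss = 6/K_a with K_a=1/30 → 180.
Total e_ss = 180.

180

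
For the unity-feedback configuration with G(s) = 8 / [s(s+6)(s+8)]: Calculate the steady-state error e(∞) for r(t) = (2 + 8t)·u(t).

48

G(s) has one factor of s in the denominator, so the system is type 1. Taking each input component in turn:
  • 2: tracked with zero error.
  • 8t: e_ss = 8/K_v with K_v=1/6 → 48.
Total e_ss = 48.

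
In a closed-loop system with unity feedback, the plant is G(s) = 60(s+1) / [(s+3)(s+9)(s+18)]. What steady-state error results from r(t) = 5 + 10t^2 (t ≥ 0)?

infinity

No free integrators in G(s): this is a type 0 system. By superposition:
  • 5: e_ss = 5/(1+K_p) with K_p=10/81 → 405/91.
  • 10t^2: a type-0 system cannot track it, e_ss → ∞.
The unbounded component dominates.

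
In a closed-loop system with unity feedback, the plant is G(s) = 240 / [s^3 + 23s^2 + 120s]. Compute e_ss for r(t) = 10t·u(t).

Lowest-order denominator term is 120s, so the open loop has 1 pole at the origin → type 1 system.
K_v = lim_{s→0} s·G(s) = 240 / 120 = 2.
e_ss = 10/K_v = 10/2 = 5.

5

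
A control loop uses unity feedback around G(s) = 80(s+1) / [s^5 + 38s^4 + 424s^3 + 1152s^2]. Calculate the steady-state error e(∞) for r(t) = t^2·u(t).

28.8

Factoring s^2 from the denominator leaves a polynomial with constant term 1152, so the system is type 2.
K_a = lim_{s→0} s^2·G(s) = 80·1 / 1152 = 5/72.
r(t) = t^2 gives R(s) = 2/s^3.
e_ss = 2/K_a = 2/(5/72) = 28.8.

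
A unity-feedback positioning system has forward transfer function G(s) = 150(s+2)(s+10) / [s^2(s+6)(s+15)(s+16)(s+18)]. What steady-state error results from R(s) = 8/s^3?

System type = 2 (two poles at s=0).
K_a = lim_{s→0} s^2·G(s) = 150·2·10 / (6·15·16·18) = 25/216.
r(t) = 4t^2 gives R(s) = 8/s^3.
e_ss = 8/K_a = 8/(25/216) = 69.12.

69.12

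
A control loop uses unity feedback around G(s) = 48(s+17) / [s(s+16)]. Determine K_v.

System type = 1 (one pole at s=0).
K_v = lim_{s→0} s·G(s) = 48·17 / (16) = 51.

51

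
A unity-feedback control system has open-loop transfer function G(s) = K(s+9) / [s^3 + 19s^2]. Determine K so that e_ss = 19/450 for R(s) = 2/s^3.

The denominator has no term below 19s^2 — 2 poles at s=0, type 2.
K_a = lim_{s→0} s^2·G(s) = K·9 / 19 = (9/19)·K.
e_ss = 2/K_a = 19/450 ⇒ K_a = 900/19 ⇒ K = (900/19)/(9/19) = 100.

100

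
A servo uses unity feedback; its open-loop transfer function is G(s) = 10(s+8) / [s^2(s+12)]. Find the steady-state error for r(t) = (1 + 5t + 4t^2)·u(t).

Two free integrators in G(s): this is a type 2 system. Treating each term separately:
  • 1: tracked with zero error.
  • 5t: tracked with zero error.
  • 4t^2: e_ss = 8/K_a with K_a=20/3 → 1.2.
Total e_ss = 1.2.

1.2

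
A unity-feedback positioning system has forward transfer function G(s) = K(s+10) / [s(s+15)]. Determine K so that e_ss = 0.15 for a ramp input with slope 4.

40

One free integrator in G(s): this is a type 1 system.
K_v = lim_{s→0} s·G(s) = K·10 / (15) = (2/3)·K.
e_ss = 4/K_v = 0.15 ⇒ K_v = 80/3 ⇒ K = (80/3)/(2/3) = 40.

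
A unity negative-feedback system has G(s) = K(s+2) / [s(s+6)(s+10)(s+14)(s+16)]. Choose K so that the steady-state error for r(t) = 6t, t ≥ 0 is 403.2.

100

One free integrator in G(s): this is a type 1 system.
K_v = lim_{s→0} s·G(s) = K·2 / (6·10·14·16) = (1/6720)·K.
e_ss = 6/K_v = 403.2 ⇒ K_v = 5/336 ⇒ K = (5/336)/(1/6720) = 100.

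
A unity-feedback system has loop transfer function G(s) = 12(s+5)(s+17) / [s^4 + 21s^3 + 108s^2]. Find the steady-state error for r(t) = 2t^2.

Lowest-order denominator term is 108s^2, so the open loop has 2 poles at the origin → type 2 system.
K_a = lim_{s→0} s^2·G(s) = 12·5·17 / 108 = 85/9.
r(t) = 2t^2 gives R(s) = 4/s^3.
e_ss = 4/K_a = 4/(85/9) = 36/85.

36/85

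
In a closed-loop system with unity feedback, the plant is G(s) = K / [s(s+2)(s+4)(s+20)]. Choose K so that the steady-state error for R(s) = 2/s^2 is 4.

One free integrator in G(s): this is a type 1 system.
K_v = lim_{s→0} s·G(s) = K / (2·4·20) = (1/160)·K.
e_ss = 2/K_v = 4 ⇒ K_v = 0.5 ⇒ K = 0.5/(1/160) = 80.

80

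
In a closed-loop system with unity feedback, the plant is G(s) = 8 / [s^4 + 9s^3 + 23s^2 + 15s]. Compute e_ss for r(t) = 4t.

7.5

The denominator has no term below 15s — 1 pole at s=0, type 1.
K_v = lim_{s→0} s·G(s) = 8 / 15 = 8/15.
e_ss = 4/K_v = 4/(8/15) = 7.5.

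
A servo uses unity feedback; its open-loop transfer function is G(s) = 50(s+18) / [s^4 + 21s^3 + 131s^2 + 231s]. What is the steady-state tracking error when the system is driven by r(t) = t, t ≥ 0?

77/300

The denominator has no term below 231s — 1 pole at s=0, type 1.
K_v = lim_{s→0} s·G(s) = 50·18 / 231 = 300/77.
e_ss = 1/K_v = 1/(300/77) = 77/300.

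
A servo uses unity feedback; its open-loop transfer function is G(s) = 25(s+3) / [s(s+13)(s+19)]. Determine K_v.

75/247

One free integrator in G(s): this is a type 1 system.
K_v = lim_{s→0} s·G(s) = 25·3 / (13·19) = 75/247.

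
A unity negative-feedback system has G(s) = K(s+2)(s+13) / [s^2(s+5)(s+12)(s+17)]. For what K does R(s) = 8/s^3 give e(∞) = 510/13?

8

The open loop has two poles at the origin → type 2 system.
K_a = lim_{s→0} s^2·G(s) = K·2·13 / (5·12·17) = (13/510)·K.
e_ss = 8/K_a = 510/13 ⇒ K_a = 52/255 ⇒ K = (52/255)/(13/510) = 8.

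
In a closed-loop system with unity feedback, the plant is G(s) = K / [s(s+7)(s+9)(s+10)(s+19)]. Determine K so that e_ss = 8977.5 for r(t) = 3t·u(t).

4

System type = 1 (one pole at s=0).
K_v = lim_{s→0} s·G(s) = K / (7·9·10·19) = (1/11970)·K.
e_ss = 3/K_v = 8977.5 ⇒ K_v = 2/5985 ⇒ K = (2/5985)/(1/11970) = 4.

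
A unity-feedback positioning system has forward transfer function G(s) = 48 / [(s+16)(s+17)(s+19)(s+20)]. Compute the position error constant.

3/6460

No free integrators in G(s): this is a type 0 system.
K_p = lim_{s→0} G(s) = 48 / (16·17·19·20) = 3/6460.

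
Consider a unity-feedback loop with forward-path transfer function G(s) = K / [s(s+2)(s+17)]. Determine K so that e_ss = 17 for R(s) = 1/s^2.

2

The open loop has one pole at the origin → type 1 system.
K_v = lim_{s→0} s·G(s) = K / (2·17) = (1/34)·K.
e_ss = 1/K_v = 17 ⇒ K_v = 1/17 ⇒ K = (1/17)/(1/34) = 2.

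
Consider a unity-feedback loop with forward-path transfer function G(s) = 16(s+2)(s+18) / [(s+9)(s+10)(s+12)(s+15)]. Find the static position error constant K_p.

The open loop has no poles at the origin → type 0 system.
K_p = lim_{s→0} G(s) = 16·2·18 / (9·10·12·15) = 8/225.

8/225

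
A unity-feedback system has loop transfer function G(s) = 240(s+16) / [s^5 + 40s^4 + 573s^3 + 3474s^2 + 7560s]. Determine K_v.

32/63

The denominator has no term below 7560s — 1 pole at s=0, type 1.
K_v = lim_{s→0} s·G(s) = 240·16 / 7560 = 32/63.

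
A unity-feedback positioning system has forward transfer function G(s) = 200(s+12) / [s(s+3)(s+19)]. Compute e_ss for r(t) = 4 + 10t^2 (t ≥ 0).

One free integrator in G(s): this is a type 1 system. Treating each term separately:
  • 4: tracked with zero error.
  • 10t^2: a type-1 system cannot track it, e_ss → ∞.
The unbounded component dominates.

infinity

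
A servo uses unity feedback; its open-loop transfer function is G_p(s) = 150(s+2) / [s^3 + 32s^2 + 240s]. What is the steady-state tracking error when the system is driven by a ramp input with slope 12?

Factoring s from the denominator leaves a polynomial with constant term 240, so the system is type 1.
K_v = lim_{s→0} s·G_p(s) = 150·2 / 240 = 1.25.
e_ss = 12/K_v = 12/1.25 = 9.6.

9.6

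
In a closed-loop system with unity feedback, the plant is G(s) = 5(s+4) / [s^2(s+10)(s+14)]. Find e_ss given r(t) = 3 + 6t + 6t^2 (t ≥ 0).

System type = 2 (two poles at s=0). Treating each term separately:
  • 3: tracked with zero error.
  • 6t: tracked with zero error.
  • 6t^2: e_ss = 12/K_a with K_a=1/7 → 84.
Total e_ss = 84.

84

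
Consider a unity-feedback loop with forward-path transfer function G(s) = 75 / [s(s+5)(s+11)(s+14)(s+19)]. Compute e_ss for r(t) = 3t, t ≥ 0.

585.2

One free integrator in G(s): this is a type 1 system.
K_v = lim_{s→0} s·G(s) = 75 / (5·11·14·19) = 15/2926.
e_ss = 3/K_v = 3/(15/2926) = 585.2.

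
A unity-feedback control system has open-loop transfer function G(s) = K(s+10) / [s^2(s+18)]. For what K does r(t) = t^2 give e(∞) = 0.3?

12

The open loop has two poles at the origin → type 2 system.
K_a = lim_{s→0} s^2·G(s) = K·10 / (18) = (5/9)·K.
e_ss = 2/K_a = 0.3 ⇒ K_a = 20/3 ⇒ K = (20/3)/(5/9) = 12.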